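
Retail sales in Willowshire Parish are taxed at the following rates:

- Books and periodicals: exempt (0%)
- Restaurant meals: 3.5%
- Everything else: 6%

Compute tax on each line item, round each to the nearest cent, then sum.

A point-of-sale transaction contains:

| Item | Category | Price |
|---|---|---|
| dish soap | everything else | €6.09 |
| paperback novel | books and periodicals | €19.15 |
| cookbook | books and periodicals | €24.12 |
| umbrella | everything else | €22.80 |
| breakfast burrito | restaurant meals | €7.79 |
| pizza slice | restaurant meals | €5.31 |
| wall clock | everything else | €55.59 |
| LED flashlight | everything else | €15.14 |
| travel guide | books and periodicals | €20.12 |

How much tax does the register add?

Dish soap €6.09: everything else → 6% → €0.37
Paperback novel €19.15: books and periodicals → 0% → €0.00
Cookbook €24.12: books and periodicals → 0% → €0.00
Umbrella €22.80: everything else → 6% → €1.37
Breakfast burrito €7.79: restaurant meals → 3.5% → €0.27
Pizza slice €5.31: restaurant meals → 3.5% → €0.19
Wall clock €55.59: everything else → 6% → €3.34
LED flashlight €15.14: everything else → 6% → €0.91
Travel guide €20.12: books and periodicals → 0% → €0.00
Total tax = €0.37 + €1.37 + €0.27 + €0.19 + €3.34 + €0.91 = €6.45

€6.45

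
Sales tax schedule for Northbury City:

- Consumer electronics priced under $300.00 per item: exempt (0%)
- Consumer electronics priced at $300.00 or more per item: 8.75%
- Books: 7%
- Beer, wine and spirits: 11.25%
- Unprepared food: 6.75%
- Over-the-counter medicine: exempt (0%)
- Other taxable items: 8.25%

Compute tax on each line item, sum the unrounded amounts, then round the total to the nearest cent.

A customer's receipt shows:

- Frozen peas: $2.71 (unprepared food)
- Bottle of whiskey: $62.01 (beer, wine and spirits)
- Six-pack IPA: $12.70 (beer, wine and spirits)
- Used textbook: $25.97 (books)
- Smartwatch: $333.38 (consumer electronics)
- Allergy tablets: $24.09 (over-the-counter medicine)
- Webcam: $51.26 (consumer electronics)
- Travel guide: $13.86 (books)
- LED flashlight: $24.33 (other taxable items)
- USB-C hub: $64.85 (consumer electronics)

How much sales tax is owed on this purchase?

$42.55

Frozen peas $2.71: unprepared food → 6.75% → $0.182925
Bottle of whiskey $62.01: beer, wine and spirits → 11.25% → $6.976125
Six-pack IPA $12.70: beer, wine and spirits → 11.25% → $1.42875
Used textbook $25.97: books → 7% → $1.8179
Smartwatch $333.38: consumer electronics, $300.00 or more → 8.75% → $29.17075
Allergy tablets $24.09: over-the-counter medicine → 0% → $0.00
Webcam $51.26: consumer electronics, under $300.00 → 0% → $0.00
Travel guide $13.86: books → 7% → $0.9702
LED flashlight $24.33: other taxable items → 8.25% → $2.007225
USB-C hub $64.85: consumer electronics, under $300.00 → 0% → $0.00
Unrounded tax sum = $42.553875 → $42.55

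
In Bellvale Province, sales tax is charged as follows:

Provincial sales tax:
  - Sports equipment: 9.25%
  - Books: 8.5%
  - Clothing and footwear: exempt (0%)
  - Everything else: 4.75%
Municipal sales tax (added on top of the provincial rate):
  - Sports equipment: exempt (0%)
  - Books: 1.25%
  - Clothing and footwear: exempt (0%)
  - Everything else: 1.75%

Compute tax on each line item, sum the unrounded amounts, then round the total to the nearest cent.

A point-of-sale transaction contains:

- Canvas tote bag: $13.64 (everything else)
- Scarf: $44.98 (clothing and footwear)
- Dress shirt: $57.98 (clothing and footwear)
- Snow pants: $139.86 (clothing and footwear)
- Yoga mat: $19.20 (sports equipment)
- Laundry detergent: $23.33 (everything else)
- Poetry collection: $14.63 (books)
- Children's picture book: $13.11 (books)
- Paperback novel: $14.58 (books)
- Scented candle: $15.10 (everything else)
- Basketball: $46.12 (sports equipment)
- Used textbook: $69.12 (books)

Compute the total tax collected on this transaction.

$20.29

Canvas tote bag $13.64: everything else → 4.75% + 1.75% municipal = 6.5% → $0.8866
Scarf $44.98: clothing and footwear → 0% + 0% municipal = 0% → $0.00
Dress shirt $57.98: clothing and footwear → 0% + 0% municipal = 0% → $0.00
Snow pants $139.86: clothing and footwear → 0% + 0% municipal = 0% → $0.00
Yoga mat $19.20: sports equipment → 9.25% + 0% municipal = 9.25% → $1.776
Laundry detergent $23.33: everything else → 4.75% + 1.75% municipal = 6.5% → $1.51645
Poetry collection $14.63: books → 8.5% + 1.25% municipal = 9.75% → $1.426425
Children's picture book $13.11: books → 8.5% + 1.25% municipal = 9.75% → $1.278225
Paperback novel $14.58: books → 8.5% + 1.25% municipal = 9.75% → $1.42155
Scented candle $15.10: everything else → 4.75% + 1.75% municipal = 6.5% → $0.9815
Basketball $46.12: sports equipment → 9.25% + 0% municipal = 9.25% → $4.2661
Used textbook $69.12: books → 8.5% + 1.25% municipal = 9.75% → $6.7392
Unrounded tax sum = $20.29205 → $20.29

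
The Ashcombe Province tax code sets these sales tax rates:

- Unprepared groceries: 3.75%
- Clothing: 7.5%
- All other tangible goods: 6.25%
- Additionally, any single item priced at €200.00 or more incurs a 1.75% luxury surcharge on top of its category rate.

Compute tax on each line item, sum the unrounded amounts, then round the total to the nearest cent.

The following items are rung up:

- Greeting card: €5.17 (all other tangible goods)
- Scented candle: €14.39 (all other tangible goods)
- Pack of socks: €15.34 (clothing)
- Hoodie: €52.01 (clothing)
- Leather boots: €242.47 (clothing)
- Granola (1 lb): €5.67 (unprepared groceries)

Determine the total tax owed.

€28.91

Greeting card €5.17: all other tangible goods → 6.25% → €0.323125
Scented candle €14.39: all other tangible goods → 6.25% → €0.899375
Pack of socks €15.34: clothing → 7.5% → €1.1505
Hoodie €52.01: clothing → 7.5% → €3.90075
Leather boots €242.47: clothing → 7.5% + 1.75% surcharge = 9.25% → €22.428475
Granola (1 lb) €5.67: unprepared groceries → 3.75% → €0.212625
Unrounded tax sum = €28.91485 → €28.91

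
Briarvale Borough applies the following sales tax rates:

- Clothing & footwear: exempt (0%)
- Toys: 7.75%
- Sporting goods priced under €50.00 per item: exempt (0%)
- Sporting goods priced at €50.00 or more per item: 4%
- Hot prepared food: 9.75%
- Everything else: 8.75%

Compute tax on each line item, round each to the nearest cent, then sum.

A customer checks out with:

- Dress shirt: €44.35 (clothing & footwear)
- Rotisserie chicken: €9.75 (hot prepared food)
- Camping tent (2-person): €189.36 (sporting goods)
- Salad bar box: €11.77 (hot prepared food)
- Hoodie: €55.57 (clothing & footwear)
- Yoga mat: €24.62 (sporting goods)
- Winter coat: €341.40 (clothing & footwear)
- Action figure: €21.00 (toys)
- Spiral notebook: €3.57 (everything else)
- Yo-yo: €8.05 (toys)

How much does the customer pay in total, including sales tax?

€721.67

Dress shirt €44.35: clothing & footwear → 0% → €0.00
Rotisserie chicken €9.75: hot prepared food → 9.75% → €0.95
Camping tent (2-person) €189.36: sporting goods, €50.00 or more → 4% → €7.57
Salad bar box €11.77: hot prepared food → 9.75% → €1.15
Hoodie €55.57: clothing & footwear → 0% → €0.00
Yoga mat €24.62: sporting goods, under €50.00 → 0% → €0.00
Winter coat €341.40: clothing & footwear → 0% → €0.00
Action figure €21.00: toys → 7.75% → €1.63
Spiral notebook €3.57: everything else → 8.75% → €0.31
Yo-yo €8.05: toys → 7.75% → €0.62
Subtotal = €709.44; tax = €12.23; total due = €721.67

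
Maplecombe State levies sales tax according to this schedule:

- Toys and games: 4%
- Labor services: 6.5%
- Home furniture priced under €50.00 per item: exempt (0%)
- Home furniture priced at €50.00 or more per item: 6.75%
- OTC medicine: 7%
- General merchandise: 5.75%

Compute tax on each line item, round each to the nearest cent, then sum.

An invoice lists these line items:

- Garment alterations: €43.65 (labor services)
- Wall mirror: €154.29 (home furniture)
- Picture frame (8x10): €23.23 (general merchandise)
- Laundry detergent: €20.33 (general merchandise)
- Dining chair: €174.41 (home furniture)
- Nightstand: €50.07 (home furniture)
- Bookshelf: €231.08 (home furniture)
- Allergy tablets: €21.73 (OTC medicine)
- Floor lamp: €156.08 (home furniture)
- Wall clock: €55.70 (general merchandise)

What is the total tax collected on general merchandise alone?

Picture frame (8x10) €23.23: general merchandise → 5.75% → €1.34
Laundry detergent €20.33: general merchandise → 5.75% → €1.17
Wall clock €55.70: general merchandise → 5.75% → €3.20
Tax on general merchandise = €1.34 + €1.17 + €3.20 = €5.71

€5.71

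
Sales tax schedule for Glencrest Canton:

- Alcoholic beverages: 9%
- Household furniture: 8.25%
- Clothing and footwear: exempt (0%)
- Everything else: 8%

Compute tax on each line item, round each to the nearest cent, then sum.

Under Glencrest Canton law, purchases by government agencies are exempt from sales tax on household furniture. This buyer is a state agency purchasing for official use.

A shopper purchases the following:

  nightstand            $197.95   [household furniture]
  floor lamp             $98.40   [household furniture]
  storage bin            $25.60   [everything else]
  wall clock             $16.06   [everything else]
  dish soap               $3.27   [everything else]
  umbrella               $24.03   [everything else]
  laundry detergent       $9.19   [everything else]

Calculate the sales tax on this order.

Nightstand $197.95: household furniture, buyer-exempt → 0% → $0.00
Floor lamp $98.40: household furniture, buyer-exempt → 0% → $0.00
Storage bin $25.60: everything else → 8% → $2.05
Wall clock $16.06: everything else → 8% → $1.28
Dish soap $3.27: everything else → 8% → $0.26
Umbrella $24.03: everything else → 8% → $1.92
Laundry detergent $9.19: everything else → 8% → $0.74
Total tax = $2.05 + $1.28 + $0.26 + $1.92 + $0.74 = $6.25

$6.25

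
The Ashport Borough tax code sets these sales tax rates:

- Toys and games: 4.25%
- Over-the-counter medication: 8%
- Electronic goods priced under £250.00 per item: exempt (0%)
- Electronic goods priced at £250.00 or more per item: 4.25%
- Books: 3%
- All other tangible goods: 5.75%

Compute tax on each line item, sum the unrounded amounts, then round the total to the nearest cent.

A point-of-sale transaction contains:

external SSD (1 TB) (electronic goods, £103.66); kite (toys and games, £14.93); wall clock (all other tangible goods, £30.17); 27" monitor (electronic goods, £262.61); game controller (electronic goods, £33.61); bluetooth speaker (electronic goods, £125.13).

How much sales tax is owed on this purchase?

£13.53

External SSD (1 TB) £103.66: electronic goods, under £250.00 → 0% → £0.00
Kite £14.93: toys and games → 4.25% → £0.634525
Wall clock £30.17: all other tangible goods → 5.75% → £1.734775
27" monitor £262.61: electronic goods, £250.00 or more → 4.25% → £11.160925
Game controller £33.61: electronic goods, under £250.00 → 0% → £0.00
Bluetooth speaker £125.13: electronic goods, under £250.00 → 0% → £0.00
Unrounded tax sum = £13.530225 → £13.53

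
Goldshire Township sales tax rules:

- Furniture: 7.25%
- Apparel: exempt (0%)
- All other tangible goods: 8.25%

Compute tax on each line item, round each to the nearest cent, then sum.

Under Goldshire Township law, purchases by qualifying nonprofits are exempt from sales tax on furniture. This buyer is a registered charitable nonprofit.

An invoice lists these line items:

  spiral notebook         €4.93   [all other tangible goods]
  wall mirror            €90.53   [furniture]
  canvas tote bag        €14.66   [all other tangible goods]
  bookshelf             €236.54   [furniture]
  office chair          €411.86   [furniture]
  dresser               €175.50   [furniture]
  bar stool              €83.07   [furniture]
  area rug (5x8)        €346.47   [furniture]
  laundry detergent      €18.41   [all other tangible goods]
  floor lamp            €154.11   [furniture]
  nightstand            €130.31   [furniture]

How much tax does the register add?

€3.14

Spiral notebook €4.93: all other tangible goods → 8.25% → €0.41
Wall mirror €90.53: furniture, buyer-exempt → 0% → €0.00
Canvas tote bag €14.66: all other tangible goods → 8.25% → €1.21
Bookshelf €236.54: furniture, buyer-exempt → 0% → €0.00
Office chair €411.86: furniture, buyer-exempt → 0% → €0.00
Dresser €175.50: furniture, buyer-exempt → 0% → €0.00
Bar stool €83.07: furniture, buyer-exempt → 0% → €0.00
Area rug (5x8) €346.47: furniture, buyer-exempt → 0% → €0.00
Laundry detergent €18.41: all other tangible goods → 8.25% → €1.52
Floor lamp €154.11: furniture, buyer-exempt → 0% → €0.00
Nightstand €130.31: furniture, buyer-exempt → 0% → €0.00
Total tax = €0.41 + €1.21 + €1.52 = €3.14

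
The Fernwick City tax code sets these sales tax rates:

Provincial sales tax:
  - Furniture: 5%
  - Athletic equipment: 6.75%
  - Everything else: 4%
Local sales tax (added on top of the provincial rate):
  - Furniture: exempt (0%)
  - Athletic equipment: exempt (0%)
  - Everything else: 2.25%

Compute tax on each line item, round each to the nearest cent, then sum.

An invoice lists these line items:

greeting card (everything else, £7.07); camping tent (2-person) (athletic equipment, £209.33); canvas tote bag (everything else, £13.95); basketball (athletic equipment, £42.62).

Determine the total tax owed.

Greeting card £7.07: everything else → 4% + 2.25% local = 6.25% → £0.44
Camping tent (2-person) £209.33: athletic equipment → 6.75% + 0% local = 6.75% → £14.13
Canvas tote bag £13.95: everything else → 4% + 2.25% local = 6.25% → £0.87
Basketball £42.62: athletic equipment → 6.75% + 0% local = 6.75% → £2.88
Total tax = £0.44 + £14.13 + £0.87 + £2.88 = £18.32

£18.32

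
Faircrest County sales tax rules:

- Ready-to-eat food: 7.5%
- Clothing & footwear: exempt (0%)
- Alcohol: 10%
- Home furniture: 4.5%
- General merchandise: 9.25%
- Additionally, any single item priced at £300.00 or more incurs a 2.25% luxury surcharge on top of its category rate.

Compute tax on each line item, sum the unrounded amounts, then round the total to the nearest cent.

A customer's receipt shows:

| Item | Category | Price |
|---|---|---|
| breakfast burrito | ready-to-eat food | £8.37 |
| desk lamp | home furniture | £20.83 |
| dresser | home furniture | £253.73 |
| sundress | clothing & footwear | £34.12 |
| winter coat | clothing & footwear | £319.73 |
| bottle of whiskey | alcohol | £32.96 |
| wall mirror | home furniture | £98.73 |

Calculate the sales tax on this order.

£27.92

Breakfast burrito £8.37: ready-to-eat food → 7.5% → £0.62775
Desk lamp £20.83: home furniture → 4.5% → £0.93735
Dresser £253.73: home furniture → 4.5% → £11.41785
Sundress £34.12: clothing & footwear → 0% → £0.00
Winter coat £319.73: clothing & footwear → 0% + 2.25% surcharge = 2.25% → £7.193925
Bottle of whiskey £32.96: alcohol → 10% → £3.296
Wall mirror £98.73: home furniture → 4.5% → £4.44285
Unrounded tax sum = £27.915725 → £27.92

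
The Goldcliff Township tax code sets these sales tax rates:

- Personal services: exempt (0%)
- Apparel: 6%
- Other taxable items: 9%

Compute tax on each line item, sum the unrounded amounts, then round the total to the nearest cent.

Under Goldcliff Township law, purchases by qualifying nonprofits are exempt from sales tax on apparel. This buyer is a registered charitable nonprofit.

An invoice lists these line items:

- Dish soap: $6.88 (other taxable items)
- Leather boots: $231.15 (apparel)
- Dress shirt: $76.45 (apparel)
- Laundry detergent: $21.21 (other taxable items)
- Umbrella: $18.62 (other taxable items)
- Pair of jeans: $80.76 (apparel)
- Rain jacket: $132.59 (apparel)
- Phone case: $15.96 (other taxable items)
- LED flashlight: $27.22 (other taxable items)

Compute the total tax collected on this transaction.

Dish soap $6.88: other taxable items → 9% → $0.6192
Leather boots $231.15: apparel, buyer-exempt → 0% → $0.00
Dress shirt $76.45: apparel, buyer-exempt → 0% → $0.00
Laundry detergent $21.21: other taxable items → 9% → $1.9089
Umbrella $18.62: other taxable items → 9% → $1.6758
Pair of jeans $80.76: apparel, buyer-exempt → 0% → $0.00
Rain jacket $132.59: apparel, buyer-exempt → 0% → $0.00
Phone case $15.96: other taxable items → 9% → $1.4364
LED flashlight $27.22: other taxable items → 9% → $2.4498
Unrounded tax sum = $8.0901 → $8.09

$8.09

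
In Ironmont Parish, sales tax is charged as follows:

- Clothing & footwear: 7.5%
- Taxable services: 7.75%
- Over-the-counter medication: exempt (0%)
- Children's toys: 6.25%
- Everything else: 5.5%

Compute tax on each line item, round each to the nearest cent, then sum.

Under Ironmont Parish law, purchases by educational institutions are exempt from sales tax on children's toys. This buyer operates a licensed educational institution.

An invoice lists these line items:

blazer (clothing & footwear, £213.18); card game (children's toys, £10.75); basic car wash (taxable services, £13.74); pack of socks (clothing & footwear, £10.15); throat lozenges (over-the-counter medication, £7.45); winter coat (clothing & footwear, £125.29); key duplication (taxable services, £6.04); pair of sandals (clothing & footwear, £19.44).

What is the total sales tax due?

£29.14

Blazer £213.18: clothing & footwear → 7.5% → £15.99
Card game £10.75: children's toys, buyer-exempt → 0% → £0.00
Basic car wash £13.74: taxable services → 7.75% → £1.06
Pack of socks £10.15: clothing & footwear → 7.5% → £0.76
Throat lozenges £7.45: over-the-counter medication → 0% → £0.00
Winter coat £125.29: clothing & footwear → 7.5% → £9.40
Key duplication £6.04: taxable services → 7.75% → £0.47
Pair of sandals £19.44: clothing & footwear → 7.5% → £1.46
Total tax = £15.99 + £1.06 + £0.76 + £9.40 + £0.47 + £1.46 = £29.14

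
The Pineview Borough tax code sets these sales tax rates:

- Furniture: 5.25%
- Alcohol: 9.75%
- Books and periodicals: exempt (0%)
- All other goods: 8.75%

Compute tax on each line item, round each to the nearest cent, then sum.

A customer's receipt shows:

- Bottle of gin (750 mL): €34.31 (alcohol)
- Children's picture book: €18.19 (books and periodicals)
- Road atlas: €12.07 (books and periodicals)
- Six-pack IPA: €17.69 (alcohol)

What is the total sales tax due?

Bottle of gin (750 mL) €34.31: alcohol → 9.75% → €3.35
Children's picture book €18.19: books and periodicals → 0% → €0.00
Road atlas €12.07: books and periodicals → 0% → €0.00
Six-pack IPA €17.69: alcohol → 9.75% → €1.72
Total tax = €3.35 + €1.72 = €5.07

€5.07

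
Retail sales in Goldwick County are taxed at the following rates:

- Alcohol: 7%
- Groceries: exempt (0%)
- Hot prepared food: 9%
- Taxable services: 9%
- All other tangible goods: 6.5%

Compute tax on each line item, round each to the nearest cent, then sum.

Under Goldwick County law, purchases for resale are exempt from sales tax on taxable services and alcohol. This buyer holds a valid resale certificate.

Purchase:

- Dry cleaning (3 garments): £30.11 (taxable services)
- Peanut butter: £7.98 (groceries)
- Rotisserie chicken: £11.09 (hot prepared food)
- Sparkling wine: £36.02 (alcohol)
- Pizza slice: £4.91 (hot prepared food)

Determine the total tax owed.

£1.44

Dry cleaning (3 garments) £30.11: taxable services, buyer-exempt → 0% → £0.00
Peanut butter £7.98: groceries → 0% → £0.00
Rotisserie chicken £11.09: hot prepared food → 9% → £1.00
Sparkling wine £36.02: alcohol, buyer-exempt → 0% → £0.00
Pizza slice £4.91: hot prepared food → 9% → £0.44
Total tax = £1.00 + £0.44 = £1.44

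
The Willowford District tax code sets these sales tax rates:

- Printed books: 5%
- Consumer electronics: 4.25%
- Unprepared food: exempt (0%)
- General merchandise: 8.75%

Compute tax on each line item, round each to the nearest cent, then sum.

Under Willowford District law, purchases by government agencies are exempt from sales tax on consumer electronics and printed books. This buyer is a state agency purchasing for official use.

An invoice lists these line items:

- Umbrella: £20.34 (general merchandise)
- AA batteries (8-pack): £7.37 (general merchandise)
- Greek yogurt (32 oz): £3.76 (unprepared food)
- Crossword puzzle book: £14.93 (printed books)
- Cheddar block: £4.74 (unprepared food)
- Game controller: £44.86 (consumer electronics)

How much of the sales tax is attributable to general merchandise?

£2.42

Umbrella £20.34: general merchandise → 8.75% → £1.78
AA batteries (8-pack) £7.37: general merchandise → 8.75% → £0.64
Tax on general merchandise = £1.78 + £0.64 = £2.42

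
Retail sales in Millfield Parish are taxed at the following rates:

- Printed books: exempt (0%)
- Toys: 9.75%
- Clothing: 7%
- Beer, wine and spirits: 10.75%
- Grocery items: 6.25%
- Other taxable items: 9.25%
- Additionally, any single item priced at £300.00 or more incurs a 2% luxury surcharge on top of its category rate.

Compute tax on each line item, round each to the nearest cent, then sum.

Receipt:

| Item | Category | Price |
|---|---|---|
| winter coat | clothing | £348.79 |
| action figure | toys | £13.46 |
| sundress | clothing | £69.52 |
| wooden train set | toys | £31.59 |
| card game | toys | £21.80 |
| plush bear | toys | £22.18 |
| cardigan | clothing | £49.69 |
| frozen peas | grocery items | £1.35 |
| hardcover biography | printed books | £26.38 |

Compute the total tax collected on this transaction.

£48.50

Winter coat £348.79: clothing → 7% + 2% surcharge = 9% → £31.39
Action figure £13.46: toys → 9.75% → £1.31
Sundress £69.52: clothing → 7% → £4.87
Wooden train set £31.59: toys → 9.75% → £3.08
Card game £21.80: toys → 9.75% → £2.13
Plush bear £22.18: toys → 9.75% → £2.16
Cardigan £49.69: clothing → 7% → £3.48
Frozen peas £1.35: grocery items → 6.25% → £0.08
Hardcover biography £26.38: printed books → 0% → £0.00
Total tax = £31.39 + £1.31 + £4.87 + £3.08 + £2.13 + £2.16 + £3.48 + £0.08 = £48.50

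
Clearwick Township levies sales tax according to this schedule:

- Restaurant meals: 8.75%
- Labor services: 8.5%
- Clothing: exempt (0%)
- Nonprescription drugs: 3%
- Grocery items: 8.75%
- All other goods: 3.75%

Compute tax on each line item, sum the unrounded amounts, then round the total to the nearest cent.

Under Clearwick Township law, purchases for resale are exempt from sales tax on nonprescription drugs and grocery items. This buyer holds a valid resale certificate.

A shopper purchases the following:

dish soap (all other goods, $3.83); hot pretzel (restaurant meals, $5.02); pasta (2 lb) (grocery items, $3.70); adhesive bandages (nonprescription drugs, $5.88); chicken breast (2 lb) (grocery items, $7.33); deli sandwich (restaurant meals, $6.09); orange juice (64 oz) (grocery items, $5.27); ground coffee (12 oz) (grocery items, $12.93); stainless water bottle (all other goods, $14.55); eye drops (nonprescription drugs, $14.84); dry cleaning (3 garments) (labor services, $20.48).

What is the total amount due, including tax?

$103.32

Dish soap $3.83: all other goods → 3.75% → $0.143625
Hot pretzel $5.02: restaurant meals → 8.75% → $0.43925
Pasta (2 lb) $3.70: grocery items, buyer-exempt → 0% → $0.00
Adhesive bandages $5.88: nonprescription drugs, buyer-exempt → 0% → $0.00
Chicken breast (2 lb) $7.33: grocery items, buyer-exempt → 0% → $0.00
Deli sandwich $6.09: restaurant meals → 8.75% → $0.532875
Orange juice (64 oz) $5.27: grocery items, buyer-exempt → 0% → $0.00
Ground coffee (12 oz) $12.93: grocery items, buyer-exempt → 0% → $0.00
Stainless water bottle $14.55: all other goods → 3.75% → $0.545625
Eye drops $14.84: nonprescription drugs, buyer-exempt → 0% → $0.00
Dry cleaning (3 garments) $20.48: labor services → 8.5% → $1.7408
Subtotal = $99.92; unrounded tax = $3.402175 → $3.40; total due = $103.32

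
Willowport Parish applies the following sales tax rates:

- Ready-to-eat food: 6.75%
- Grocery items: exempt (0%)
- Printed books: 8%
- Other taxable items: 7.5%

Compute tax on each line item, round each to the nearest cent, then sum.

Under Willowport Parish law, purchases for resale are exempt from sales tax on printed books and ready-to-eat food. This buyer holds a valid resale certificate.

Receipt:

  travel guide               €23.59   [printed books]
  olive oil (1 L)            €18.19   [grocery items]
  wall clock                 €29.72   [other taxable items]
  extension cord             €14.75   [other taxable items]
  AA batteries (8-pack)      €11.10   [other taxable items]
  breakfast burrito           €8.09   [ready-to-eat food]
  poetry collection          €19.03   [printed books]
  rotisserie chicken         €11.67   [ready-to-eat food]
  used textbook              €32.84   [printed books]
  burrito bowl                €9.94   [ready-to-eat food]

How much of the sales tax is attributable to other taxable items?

Wall clock €29.72: other taxable items → 7.5% → €2.23
Extension cord €14.75: other taxable items → 7.5% → €1.11
AA batteries (8-pack) €11.10: other taxable items → 7.5% → €0.83
Tax on other taxable items = €2.23 + €1.11 + €0.83 = €4.17

€4.17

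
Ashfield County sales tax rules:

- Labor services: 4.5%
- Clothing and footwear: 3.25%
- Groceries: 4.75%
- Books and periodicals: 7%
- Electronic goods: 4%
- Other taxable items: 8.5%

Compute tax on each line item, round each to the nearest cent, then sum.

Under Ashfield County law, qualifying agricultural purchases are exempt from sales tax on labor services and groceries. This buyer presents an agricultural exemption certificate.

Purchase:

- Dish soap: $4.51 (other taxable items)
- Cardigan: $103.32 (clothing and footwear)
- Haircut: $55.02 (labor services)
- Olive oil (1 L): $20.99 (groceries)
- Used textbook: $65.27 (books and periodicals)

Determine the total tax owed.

Dish soap $4.51: other taxable items → 8.5% → $0.38
Cardigan $103.32: clothing and footwear → 3.25% → $3.36
Haircut $55.02: labor services, buyer-exempt → 0% → $0.00
Olive oil (1 L) $20.99: groceries, buyer-exempt → 0% → $0.00
Used textbook $65.27: books and periodicals → 7% → $4.57
Total tax = $0.38 + $3.36 + $4.57 = $8.31

$8.31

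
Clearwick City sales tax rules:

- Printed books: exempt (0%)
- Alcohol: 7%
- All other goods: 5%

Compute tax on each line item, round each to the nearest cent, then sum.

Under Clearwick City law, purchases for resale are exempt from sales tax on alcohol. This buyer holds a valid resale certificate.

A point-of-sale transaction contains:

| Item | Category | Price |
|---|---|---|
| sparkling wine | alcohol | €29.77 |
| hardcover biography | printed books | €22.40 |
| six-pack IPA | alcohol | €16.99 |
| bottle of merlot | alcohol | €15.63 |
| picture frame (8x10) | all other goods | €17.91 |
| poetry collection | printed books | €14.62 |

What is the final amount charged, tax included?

Sparkling wine €29.77: alcohol, buyer-exempt → 0% → €0.00
Hardcover biography €22.40: printed books → 0% → €0.00
Six-pack IPA €16.99: alcohol, buyer-exempt → 0% → €0.00
Bottle of merlot €15.63: alcohol, buyer-exempt → 0% → €0.00
Picture frame (8x10) €17.91: all other goods → 5% → €0.90
Poetry collection €14.62: printed books → 0% → €0.00
Subtotal = €117.32; tax = €0.90; total due = €118.22

€118.22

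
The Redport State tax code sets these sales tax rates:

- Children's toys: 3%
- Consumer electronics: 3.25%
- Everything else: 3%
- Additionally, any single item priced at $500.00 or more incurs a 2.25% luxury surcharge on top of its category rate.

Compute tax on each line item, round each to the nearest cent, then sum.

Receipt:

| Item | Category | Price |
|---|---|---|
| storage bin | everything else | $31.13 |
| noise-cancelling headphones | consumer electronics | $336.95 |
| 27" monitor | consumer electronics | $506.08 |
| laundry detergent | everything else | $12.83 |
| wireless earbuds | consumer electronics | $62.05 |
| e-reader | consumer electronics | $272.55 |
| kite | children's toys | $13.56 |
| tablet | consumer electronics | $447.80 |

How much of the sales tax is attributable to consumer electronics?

$64.21

Noise-cancelling headphones $336.95: consumer electronics → 3.25% → $10.95
27" monitor $506.08: consumer electronics → 3.25% + 2.25% surcharge = 5.5% → $27.83
Wireless earbuds $62.05: consumer electronics → 3.25% → $2.02
E-reader $272.55: consumer electronics → 3.25% → $8.86
Tablet $447.80: consumer electronics → 3.25% → $14.55
Tax on consumer electronics = $10.95 + $27.83 + $2.02 + $8.86 + $14.55 = $64.21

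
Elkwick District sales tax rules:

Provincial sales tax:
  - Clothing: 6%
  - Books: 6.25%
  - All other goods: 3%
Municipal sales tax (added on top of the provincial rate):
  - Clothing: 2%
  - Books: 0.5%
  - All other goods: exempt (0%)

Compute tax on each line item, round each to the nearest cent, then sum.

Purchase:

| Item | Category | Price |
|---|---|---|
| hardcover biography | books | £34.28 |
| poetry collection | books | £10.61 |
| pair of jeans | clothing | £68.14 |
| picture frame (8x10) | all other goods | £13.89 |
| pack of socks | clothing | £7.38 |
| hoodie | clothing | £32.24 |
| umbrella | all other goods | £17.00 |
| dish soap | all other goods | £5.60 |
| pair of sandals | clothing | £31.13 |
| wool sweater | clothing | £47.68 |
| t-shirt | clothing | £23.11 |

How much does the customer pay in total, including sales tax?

Hardcover biography £34.28: books → 6.25% + 0.5% municipal = 6.75% → £2.31
Poetry collection £10.61: books → 6.25% + 0.5% municipal = 6.75% → £0.72
Pair of jeans £68.14: clothing → 6% + 2% municipal = 8% → £5.45
Picture frame (8x10) £13.89: all other goods → 3% + 0% municipal = 3% → £0.42
Pack of socks £7.38: clothing → 6% + 2% municipal = 8% → £0.59
Hoodie £32.24: clothing → 6% + 2% municipal = 8% → £2.58
Umbrella £17.00: all other goods → 3% + 0% municipal = 3% → £0.51
Dish soap £5.60: all other goods → 3% + 0% municipal = 3% → £0.17
Pair of sandals £31.13: clothing → 6% + 2% municipal = 8% → £2.49
Wool sweater £47.68: clothing → 6% + 2% municipal = 8% → £3.81
T-shirt £23.11: clothing → 6% + 2% municipal = 8% → £1.85
Subtotal = £291.06; tax = £20.90; total due = £311.96

£311.96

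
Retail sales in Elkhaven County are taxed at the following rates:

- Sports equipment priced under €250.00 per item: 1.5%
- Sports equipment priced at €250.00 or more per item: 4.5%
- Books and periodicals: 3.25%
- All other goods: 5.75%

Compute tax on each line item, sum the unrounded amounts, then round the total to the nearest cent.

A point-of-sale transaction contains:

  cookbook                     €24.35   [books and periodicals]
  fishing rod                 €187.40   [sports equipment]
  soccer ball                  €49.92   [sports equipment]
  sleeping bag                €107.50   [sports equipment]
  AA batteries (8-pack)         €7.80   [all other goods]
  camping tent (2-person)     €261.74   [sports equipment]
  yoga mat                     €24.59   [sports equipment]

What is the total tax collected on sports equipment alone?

€17.32

Fishing rod €187.40: sports equipment, under €250.00 → 1.5% → €2.811
Soccer ball €49.92: sports equipment, under €250.00 → 1.5% → €0.7488
Sleeping bag €107.50: sports equipment, under €250.00 → 1.5% → €1.6125
Camping tent (2-person) €261.74: sports equipment, €250.00 or more → 4.5% → €11.7783
Yoga mat €24.59: sports equipment, under €250.00 → 1.5% → €0.36885
Tax on sports equipment: unrounded sum = €17.31945 → €17.32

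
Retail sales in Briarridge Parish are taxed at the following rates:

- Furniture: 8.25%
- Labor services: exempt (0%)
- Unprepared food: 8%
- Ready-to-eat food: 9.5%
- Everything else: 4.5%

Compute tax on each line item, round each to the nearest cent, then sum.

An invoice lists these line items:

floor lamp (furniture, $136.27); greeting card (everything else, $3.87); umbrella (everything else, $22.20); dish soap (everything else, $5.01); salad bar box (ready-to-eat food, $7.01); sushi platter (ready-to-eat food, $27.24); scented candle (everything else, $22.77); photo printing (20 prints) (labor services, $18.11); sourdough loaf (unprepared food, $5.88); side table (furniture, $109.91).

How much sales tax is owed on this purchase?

Floor lamp $136.27: furniture → 8.25% → $11.24
Greeting card $3.87: everything else → 4.5% → $0.17
Umbrella $22.20: everything else → 4.5% → $1.00
Dish soap $5.01: everything else → 4.5% → $0.23
Salad bar box $7.01: ready-to-eat food → 9.5% → $0.67
Sushi platter $27.24: ready-to-eat food → 9.5% → $2.59
Scented candle $22.77: everything else → 4.5% → $1.02
Photo printing (20 prints) $18.11: labor services → 0% → $0.00
Sourdough loaf $5.88: unprepared food → 8% → $0.47
Side table $109.91: furniture → 8.25% → $9.07
Total tax = $11.24 + $0.17 + $1.00 + $0.23 + $0.67 + $2.59 + $1.02 + $0.47 + $9.07 = $26.46

$26.46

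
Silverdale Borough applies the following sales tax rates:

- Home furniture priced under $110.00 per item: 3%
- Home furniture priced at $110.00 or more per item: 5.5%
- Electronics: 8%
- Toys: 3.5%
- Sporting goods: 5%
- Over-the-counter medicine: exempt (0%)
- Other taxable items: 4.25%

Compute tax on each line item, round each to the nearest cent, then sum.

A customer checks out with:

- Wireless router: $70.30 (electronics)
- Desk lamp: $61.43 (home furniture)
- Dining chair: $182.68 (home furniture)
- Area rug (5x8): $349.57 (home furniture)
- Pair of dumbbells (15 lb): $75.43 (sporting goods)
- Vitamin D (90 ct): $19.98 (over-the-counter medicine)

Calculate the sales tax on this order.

Wireless router $70.30: electronics → 8% → $5.62
Desk lamp $61.43: home furniture, under $110.00 → 3% → $1.84
Dining chair $182.68: home furniture, $110.00 or more → 5.5% → $10.05
Area rug (5x8) $349.57: home furniture, $110.00 or more → 5.5% → $19.23
Pair of dumbbells (15 lb) $75.43: sporting goods → 5% → $3.77
Vitamin D (90 ct) $19.98: over-the-counter medicine → 0% → $0.00
Total tax = $5.62 + $1.84 + $10.05 + $19.23 + $3.77 = $40.51

$40.51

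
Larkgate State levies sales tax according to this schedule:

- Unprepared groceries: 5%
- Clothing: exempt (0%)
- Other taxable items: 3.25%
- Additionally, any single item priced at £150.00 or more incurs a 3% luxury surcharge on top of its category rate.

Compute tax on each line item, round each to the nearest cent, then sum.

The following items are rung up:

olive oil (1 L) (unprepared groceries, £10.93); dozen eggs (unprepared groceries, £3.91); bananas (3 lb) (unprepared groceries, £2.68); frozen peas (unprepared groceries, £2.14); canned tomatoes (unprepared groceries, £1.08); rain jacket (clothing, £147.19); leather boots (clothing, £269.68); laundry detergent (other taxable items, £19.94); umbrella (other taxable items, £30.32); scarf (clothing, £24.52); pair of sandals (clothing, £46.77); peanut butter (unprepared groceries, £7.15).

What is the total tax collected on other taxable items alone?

£1.64

Laundry detergent £19.94: other taxable items → 3.25% → £0.65
Umbrella £30.32: other taxable items → 3.25% → £0.99
Tax on other taxable items = £0.65 + £0.99 = £1.64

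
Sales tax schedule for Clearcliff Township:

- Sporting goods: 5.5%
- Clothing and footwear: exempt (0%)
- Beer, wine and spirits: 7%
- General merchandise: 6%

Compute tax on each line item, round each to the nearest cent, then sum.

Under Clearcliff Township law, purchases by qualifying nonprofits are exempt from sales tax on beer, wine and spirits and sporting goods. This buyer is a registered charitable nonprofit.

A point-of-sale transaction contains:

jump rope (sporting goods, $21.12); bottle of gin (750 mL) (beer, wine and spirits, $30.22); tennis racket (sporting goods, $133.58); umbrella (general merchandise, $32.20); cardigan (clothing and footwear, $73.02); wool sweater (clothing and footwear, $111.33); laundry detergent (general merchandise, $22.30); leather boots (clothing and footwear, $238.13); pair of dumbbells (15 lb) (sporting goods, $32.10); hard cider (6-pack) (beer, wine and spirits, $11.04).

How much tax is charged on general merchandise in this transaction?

Umbrella $32.20: general merchandise → 6% → $1.93
Laundry detergent $22.30: general merchandise → 6% → $1.34
Tax on general merchandise = $1.93 + $1.34 = $3.27

$3.27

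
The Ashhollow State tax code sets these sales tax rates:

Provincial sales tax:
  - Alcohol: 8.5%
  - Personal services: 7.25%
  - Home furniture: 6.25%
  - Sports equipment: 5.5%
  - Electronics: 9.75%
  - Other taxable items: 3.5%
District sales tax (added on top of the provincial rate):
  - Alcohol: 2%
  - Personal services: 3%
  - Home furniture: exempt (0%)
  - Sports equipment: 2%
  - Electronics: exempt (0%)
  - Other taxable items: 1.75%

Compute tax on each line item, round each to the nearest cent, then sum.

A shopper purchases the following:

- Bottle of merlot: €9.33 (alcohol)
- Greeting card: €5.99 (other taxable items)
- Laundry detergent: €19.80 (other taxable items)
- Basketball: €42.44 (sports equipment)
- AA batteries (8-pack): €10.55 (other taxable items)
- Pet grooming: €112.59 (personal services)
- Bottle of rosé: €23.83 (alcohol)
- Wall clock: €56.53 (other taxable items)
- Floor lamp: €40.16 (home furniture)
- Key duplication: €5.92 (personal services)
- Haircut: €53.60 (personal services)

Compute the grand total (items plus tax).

€412.42

Bottle of merlot €9.33: alcohol → 8.5% + 2% district = 10.5% → €0.98
Greeting card €5.99: other taxable items → 3.5% + 1.75% district = 5.25% → €0.31
Laundry detergent €19.80: other taxable items → 3.5% + 1.75% district = 5.25% → €1.04
Basketball €42.44: sports equipment → 5.5% + 2% district = 7.5% → €3.18
AA batteries (8-pack) €10.55: other taxable items → 3.5% + 1.75% district = 5.25% → €0.55
Pet grooming €112.59: personal services → 7.25% + 3% district = 10.25% → €11.54
Bottle of rosé €23.83: alcohol → 8.5% + 2% district = 10.5% → €2.50
Wall clock €56.53: other taxable items → 3.5% + 1.75% district = 5.25% → €2.97
Floor lamp €40.16: home furniture → 6.25% + 0% district = 6.25% → €2.51
Key duplication €5.92: personal services → 7.25% + 3% district = 10.25% → €0.61
Haircut €53.60: personal services → 7.25% + 3% district = 10.25% → €5.49
Subtotal = €380.74; tax = €31.68; total due = €412.42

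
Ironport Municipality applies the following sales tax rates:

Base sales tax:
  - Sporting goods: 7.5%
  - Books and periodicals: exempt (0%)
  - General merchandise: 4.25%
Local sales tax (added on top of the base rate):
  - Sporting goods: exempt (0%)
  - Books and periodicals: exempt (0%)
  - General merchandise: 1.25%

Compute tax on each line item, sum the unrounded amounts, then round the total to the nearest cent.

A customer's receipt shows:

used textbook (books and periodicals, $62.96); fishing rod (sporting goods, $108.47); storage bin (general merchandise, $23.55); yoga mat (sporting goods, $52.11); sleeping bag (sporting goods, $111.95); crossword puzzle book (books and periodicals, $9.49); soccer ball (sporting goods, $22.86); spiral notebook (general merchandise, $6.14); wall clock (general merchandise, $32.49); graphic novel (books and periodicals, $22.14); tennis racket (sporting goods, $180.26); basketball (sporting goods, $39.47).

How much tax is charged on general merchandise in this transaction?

Storage bin $23.55: general merchandise → 4.25% + 1.25% local = 5.5% → $1.29525
Spiral notebook $6.14: general merchandise → 4.25% + 1.25% local = 5.5% → $0.3377
Wall clock $32.49: general merchandise → 4.25% + 1.25% local = 5.5% → $1.78695
Tax on general merchandise: unrounded sum = $3.4199 → $3.42

$3.42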